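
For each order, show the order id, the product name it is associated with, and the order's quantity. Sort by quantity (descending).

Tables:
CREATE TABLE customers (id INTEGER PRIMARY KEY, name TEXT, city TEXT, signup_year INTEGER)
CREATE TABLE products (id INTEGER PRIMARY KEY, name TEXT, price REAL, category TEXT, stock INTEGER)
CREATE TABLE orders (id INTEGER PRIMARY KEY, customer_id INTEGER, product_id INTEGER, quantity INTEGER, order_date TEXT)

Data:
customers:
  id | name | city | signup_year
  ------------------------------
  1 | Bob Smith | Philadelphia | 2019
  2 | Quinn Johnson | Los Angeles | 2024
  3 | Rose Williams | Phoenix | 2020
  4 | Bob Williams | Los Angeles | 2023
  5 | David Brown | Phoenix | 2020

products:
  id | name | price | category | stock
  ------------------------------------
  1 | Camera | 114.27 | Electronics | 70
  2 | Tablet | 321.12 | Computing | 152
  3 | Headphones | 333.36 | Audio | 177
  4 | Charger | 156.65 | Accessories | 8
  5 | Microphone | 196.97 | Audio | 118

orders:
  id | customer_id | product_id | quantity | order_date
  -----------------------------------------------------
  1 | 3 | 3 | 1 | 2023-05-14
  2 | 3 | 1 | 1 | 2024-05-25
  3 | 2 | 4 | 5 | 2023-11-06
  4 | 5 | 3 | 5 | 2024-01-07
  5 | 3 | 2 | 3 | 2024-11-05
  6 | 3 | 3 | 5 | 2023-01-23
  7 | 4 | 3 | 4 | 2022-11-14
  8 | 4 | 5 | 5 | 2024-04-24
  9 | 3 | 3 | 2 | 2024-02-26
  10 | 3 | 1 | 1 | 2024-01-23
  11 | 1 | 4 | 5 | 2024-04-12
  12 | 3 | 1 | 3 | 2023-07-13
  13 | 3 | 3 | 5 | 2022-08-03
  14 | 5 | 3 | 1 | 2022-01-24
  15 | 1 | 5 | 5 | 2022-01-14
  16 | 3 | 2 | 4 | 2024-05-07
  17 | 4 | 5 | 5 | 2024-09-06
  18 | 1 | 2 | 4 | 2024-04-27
SELECT c.id, p.name AS product, c.quantity FROM orders c JOIN products p ON c.product_id = p.id ORDER BY c.quantity DESC

Execution result:
id | product | quantity
3 | Charger | 5
4 | Headphones | 5
6 | Headphones | 5
8 | Microphone | 5
11 | Charger | 5
13 | Headphones | 5
15 | Microphone | 5
17 | Microphone | 5
7 | Headphones | 4
16 | Tablet | 4
18 | Tablet | 4
5 | Tablet | 3
12 | Camera | 3
9 | Headphones | 2
1 | Headphones | 1
2 | Camera | 1
10 | Camera | 1
14 | Headphones | 1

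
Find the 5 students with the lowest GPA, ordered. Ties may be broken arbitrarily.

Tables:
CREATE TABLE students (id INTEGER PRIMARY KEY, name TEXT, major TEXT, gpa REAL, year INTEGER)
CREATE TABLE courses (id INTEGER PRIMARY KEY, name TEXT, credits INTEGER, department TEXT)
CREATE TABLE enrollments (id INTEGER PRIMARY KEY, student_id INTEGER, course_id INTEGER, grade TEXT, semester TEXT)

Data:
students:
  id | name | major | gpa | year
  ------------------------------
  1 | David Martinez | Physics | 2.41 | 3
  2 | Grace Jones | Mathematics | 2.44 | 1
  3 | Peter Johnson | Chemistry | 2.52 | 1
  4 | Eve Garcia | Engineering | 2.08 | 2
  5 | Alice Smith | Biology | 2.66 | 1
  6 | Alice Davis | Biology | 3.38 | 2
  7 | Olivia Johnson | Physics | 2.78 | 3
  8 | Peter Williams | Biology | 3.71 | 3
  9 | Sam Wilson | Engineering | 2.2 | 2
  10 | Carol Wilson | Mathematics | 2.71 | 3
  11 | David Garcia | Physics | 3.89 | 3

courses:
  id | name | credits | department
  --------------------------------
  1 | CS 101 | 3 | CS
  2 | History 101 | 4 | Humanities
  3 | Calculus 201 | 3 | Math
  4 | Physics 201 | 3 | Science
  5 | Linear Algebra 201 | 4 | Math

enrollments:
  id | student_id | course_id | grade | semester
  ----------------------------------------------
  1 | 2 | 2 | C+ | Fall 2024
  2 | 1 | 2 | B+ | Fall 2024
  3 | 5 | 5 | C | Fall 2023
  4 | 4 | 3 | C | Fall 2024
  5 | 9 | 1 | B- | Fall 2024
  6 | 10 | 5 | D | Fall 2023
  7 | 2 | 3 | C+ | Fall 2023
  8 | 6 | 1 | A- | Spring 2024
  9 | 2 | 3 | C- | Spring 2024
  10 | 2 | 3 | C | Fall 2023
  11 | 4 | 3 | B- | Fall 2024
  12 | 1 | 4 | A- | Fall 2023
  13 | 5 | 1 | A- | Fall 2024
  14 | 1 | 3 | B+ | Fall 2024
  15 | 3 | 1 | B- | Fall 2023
SELECT name, gpa FROM students ORDER BY gpa ASC LIMIT 5

Execution result:
name | gpa
Eve Garcia | 2.08
Sam Wilson | 2.20
David Martinez | 2.41
Grace Jones | 2.44
Peter Johnson | 2.52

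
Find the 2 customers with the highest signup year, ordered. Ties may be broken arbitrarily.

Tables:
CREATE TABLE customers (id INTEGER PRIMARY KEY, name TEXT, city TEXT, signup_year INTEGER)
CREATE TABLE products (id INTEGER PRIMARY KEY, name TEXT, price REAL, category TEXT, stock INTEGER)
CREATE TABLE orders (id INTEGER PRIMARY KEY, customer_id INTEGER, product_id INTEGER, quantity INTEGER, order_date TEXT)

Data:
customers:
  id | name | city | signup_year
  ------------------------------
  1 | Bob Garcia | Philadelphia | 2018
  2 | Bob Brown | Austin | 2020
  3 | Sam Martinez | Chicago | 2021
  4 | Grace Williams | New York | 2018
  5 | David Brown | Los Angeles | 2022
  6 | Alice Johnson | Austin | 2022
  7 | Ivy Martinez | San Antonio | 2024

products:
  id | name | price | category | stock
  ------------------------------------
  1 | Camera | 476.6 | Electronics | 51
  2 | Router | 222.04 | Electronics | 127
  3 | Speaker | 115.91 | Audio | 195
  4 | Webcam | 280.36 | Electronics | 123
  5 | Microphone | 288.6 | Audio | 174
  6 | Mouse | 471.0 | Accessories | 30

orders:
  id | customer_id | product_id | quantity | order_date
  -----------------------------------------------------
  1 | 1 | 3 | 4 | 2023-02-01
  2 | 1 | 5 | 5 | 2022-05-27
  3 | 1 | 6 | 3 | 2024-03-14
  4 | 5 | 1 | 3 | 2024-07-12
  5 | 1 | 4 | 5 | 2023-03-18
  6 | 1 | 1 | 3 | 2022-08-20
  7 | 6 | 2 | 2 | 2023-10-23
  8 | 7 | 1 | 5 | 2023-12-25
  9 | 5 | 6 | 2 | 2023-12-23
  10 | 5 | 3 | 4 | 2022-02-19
SELECT name, signup_year FROM customers ORDER BY signup_year DESC LIMIT 2

Execution result:
name | signup_year
Ivy Martinez | 2024
David Brown | 2022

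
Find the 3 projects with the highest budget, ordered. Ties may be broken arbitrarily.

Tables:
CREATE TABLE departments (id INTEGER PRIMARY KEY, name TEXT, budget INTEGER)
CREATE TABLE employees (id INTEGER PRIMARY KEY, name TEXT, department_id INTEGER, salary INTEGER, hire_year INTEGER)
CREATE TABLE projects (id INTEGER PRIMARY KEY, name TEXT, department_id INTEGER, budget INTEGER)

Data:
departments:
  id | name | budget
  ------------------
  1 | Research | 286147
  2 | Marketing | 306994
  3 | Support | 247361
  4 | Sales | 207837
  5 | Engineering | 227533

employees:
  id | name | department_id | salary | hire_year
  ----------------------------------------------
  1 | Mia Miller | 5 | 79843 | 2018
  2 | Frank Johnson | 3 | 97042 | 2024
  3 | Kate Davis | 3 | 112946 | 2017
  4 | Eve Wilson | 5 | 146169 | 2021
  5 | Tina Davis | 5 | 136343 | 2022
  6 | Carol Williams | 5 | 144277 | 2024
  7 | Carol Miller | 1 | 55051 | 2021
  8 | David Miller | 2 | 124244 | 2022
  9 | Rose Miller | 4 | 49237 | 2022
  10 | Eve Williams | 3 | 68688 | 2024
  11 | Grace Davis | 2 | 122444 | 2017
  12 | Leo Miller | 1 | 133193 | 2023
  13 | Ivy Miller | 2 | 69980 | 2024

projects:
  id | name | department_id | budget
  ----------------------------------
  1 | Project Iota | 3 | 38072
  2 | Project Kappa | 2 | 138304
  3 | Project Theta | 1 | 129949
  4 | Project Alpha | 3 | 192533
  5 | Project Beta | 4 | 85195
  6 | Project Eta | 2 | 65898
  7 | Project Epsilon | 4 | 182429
SELECT name, budget FROM projects ORDER BY budget DESC LIMIT 3

Execution result:
name | budget
Project Alpha | 192533
Project Epsilon | 182429
Project Kappa | 138304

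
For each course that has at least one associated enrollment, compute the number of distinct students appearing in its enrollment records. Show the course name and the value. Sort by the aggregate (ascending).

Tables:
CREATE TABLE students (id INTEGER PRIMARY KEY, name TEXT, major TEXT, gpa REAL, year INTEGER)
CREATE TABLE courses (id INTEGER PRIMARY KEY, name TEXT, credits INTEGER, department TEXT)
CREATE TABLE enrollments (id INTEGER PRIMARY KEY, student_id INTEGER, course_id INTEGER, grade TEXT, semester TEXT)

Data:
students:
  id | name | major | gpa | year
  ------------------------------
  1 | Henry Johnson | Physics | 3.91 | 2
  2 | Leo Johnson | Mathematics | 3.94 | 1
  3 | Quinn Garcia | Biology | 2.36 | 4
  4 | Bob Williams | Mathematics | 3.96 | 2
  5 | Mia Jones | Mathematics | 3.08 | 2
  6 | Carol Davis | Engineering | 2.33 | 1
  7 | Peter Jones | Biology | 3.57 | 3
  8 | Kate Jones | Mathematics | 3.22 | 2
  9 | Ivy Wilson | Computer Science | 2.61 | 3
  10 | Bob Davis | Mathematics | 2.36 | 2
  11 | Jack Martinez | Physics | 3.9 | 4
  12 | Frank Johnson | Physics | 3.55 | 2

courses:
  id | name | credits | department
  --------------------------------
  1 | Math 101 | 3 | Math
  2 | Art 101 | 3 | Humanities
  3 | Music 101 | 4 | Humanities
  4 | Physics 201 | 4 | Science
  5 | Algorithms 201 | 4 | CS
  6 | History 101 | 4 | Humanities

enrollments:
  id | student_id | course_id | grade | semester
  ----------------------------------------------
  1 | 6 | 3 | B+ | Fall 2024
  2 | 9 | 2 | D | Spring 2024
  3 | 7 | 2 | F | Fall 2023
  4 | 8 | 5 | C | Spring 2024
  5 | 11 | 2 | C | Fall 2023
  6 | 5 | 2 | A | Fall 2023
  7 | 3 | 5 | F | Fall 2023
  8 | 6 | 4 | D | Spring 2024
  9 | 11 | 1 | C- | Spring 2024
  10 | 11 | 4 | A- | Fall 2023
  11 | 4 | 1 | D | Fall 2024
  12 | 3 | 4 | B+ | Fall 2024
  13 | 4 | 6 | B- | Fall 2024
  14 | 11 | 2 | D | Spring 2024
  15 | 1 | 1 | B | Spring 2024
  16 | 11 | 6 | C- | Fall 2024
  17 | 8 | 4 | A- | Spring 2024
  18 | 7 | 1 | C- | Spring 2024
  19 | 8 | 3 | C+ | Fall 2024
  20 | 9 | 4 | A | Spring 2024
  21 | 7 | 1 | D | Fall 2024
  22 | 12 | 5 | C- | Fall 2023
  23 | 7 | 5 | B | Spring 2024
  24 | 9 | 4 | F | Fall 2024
SELECT p.name, COUNT(DISTINCT c.student_id) AS distinct_student_count FROM enrollments c JOIN courses p ON c.course_id = p.id GROUP BY p.id, p.name ORDER BY distinct_student_count ASC

Execution result:
name | distinct_student_count
Music 101 | 2
History 101 | 2
Math 101 | 4
Art 101 | 4
Algorithms 201 | 4
Physics 201 | 5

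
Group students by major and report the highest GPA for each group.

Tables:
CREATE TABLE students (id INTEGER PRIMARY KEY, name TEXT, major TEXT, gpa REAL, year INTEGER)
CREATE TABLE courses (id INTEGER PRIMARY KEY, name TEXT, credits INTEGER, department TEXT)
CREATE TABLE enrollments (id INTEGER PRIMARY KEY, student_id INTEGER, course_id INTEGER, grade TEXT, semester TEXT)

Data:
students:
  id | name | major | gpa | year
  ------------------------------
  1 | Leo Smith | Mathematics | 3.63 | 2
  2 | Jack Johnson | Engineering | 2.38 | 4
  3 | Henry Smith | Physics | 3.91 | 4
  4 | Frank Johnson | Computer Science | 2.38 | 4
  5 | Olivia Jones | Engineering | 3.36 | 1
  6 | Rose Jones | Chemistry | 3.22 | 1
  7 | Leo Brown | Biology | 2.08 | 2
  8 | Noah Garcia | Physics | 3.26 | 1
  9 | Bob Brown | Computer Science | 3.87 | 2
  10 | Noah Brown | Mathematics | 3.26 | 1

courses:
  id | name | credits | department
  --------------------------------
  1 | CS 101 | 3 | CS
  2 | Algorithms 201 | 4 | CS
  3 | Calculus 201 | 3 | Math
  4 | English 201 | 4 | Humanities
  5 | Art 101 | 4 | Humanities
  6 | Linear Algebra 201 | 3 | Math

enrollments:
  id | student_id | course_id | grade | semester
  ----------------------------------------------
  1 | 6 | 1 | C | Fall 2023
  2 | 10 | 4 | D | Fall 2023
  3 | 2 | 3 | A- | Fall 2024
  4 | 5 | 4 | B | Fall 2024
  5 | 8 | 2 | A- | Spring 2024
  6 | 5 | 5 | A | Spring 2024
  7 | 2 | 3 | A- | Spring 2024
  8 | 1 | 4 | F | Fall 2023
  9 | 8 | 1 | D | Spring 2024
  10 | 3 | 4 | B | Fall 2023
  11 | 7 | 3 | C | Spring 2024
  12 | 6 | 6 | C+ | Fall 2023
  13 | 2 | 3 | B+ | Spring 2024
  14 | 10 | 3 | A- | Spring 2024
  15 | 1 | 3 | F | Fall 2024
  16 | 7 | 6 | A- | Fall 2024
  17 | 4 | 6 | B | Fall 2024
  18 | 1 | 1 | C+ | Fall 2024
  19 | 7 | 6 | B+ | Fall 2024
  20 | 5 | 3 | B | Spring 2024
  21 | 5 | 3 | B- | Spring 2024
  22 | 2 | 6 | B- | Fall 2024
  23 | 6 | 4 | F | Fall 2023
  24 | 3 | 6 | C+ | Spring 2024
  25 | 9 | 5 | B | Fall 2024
SELECT major, MAX(gpa) AS max_gpa FROM students GROUP BY major

Execution result:
major | max_gpa
Biology | 2.08
Chemistry | 3.22
Computer Science | 3.87
Engineering | 3.36
Mathematics | 3.63
Physics | 3.91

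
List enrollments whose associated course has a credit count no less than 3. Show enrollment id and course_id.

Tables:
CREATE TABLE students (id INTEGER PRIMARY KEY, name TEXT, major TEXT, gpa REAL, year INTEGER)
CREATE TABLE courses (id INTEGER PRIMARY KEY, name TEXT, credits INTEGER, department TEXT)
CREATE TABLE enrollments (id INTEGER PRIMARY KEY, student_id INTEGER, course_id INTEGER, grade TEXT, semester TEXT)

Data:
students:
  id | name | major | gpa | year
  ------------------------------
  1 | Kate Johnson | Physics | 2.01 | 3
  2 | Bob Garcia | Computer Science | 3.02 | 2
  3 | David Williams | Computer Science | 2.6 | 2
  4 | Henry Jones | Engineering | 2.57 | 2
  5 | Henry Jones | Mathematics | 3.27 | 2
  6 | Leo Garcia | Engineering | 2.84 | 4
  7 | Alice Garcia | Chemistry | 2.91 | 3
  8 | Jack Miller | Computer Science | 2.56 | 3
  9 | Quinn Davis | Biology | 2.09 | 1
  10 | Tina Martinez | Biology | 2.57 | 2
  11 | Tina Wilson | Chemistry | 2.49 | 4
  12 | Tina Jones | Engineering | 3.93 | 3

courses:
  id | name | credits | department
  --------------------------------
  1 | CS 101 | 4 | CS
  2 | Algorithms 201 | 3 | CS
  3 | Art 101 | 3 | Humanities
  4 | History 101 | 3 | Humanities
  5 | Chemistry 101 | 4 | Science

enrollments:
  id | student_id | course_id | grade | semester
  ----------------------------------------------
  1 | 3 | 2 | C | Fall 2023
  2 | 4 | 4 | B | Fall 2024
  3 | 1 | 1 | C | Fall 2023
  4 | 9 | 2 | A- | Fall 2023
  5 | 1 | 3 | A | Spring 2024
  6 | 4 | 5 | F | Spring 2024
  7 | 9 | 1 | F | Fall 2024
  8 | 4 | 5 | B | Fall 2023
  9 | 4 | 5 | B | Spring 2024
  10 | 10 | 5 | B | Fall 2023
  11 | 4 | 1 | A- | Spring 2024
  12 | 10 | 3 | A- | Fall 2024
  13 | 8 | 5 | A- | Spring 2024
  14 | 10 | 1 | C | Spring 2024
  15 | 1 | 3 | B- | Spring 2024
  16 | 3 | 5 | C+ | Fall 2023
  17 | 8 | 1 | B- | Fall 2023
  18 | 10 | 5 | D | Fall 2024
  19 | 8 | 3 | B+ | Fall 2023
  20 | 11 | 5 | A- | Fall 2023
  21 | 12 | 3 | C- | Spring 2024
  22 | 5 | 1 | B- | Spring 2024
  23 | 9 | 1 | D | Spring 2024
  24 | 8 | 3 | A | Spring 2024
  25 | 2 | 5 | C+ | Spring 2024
SELECT id, course_id FROM enrollments WHERE course_id IN (SELECT id FROM courses WHERE credits >= 3)

Execution result:
id | course_id
1 | 2
2 | 4
3 | 1
4 | 2
5 | 3
6 | 5
7 | 1
8 | 5
9 | 5
10 | 5
11 | 1
12 | 3
13 | 5
14 | 1
15 | 3
16 | 5
17 | 1
18 | 5
19 | 3
20 | 5
21 | 3
22 | 1
23 | 1
24 | 3
25 | 5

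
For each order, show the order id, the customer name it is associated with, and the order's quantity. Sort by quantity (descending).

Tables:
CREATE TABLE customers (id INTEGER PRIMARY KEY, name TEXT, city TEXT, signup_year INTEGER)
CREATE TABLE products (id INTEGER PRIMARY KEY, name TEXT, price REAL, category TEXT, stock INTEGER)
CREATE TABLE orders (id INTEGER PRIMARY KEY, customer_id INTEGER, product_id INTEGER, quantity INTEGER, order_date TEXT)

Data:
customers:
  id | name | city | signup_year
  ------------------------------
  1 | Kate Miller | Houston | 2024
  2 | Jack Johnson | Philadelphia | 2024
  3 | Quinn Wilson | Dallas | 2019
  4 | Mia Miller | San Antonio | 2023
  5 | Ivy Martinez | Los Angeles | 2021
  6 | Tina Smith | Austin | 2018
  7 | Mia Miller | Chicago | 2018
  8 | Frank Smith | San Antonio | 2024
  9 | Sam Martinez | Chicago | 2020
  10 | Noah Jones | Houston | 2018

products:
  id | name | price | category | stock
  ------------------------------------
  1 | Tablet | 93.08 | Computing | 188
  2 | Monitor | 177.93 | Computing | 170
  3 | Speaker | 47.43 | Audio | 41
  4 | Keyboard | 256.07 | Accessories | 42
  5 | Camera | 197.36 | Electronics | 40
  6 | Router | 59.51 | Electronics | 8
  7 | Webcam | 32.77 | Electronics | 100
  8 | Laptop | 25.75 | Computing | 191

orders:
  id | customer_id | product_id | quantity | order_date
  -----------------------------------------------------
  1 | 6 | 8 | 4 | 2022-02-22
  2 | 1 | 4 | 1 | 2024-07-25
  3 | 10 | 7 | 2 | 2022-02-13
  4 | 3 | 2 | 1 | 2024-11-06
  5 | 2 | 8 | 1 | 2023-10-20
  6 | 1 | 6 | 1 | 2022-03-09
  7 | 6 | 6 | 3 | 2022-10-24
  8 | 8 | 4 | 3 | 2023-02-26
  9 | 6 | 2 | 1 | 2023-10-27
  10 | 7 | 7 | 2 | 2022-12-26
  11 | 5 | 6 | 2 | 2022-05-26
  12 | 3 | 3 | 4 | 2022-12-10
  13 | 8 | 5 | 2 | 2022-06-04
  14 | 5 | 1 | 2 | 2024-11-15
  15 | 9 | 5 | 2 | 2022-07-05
SELECT c.id, p.name AS customer, c.quantity FROM orders c JOIN customers p ON c.customer_id = p.id ORDER BY c.quantity DESC

Execution result:
id | customer | quantity
1 | Tina Smith | 4
12 | Quinn Wilson | 4
7 | Tina Smith | 3
8 | Frank Smith | 3
3 | Noah Jones | 2
10 | Mia Miller | 2
11 | Ivy Martinez | 2
13 | Frank Smith | 2
14 | Ivy Martinez | 2
15 | Sam Martinez | 2
2 | Kate Miller | 1
4 | Quinn Wilson | 1
5 | Jack Johnson | 1
6 | Kate Miller | 1
9 | Tina Smith | 1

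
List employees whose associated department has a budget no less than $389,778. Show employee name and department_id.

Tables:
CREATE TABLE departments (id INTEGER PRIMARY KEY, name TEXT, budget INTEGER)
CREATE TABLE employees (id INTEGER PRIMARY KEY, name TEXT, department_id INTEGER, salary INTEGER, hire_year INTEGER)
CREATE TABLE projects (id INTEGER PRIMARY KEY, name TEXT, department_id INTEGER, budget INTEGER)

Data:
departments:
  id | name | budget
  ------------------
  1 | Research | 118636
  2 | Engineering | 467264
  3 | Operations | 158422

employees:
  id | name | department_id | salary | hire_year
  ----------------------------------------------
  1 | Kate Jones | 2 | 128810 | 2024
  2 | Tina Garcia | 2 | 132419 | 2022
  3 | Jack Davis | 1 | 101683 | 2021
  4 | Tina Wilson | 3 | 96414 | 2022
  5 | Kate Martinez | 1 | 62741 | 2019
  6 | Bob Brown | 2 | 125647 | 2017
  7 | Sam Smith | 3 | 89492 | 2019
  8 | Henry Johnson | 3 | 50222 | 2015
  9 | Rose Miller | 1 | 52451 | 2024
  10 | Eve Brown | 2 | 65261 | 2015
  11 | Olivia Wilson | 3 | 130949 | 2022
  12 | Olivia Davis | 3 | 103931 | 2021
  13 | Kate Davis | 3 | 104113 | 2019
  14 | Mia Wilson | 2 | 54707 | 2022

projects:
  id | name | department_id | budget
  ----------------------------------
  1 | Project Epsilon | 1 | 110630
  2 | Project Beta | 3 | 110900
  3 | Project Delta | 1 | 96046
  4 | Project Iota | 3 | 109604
SELECT name, department_id FROM employees WHERE department_id IN (SELECT id FROM departments WHERE budget >= 389778)

Execution result:
name | department_id
Kate Jones | 2
Tina Garcia | 2
Bob Brown | 2
Eve Brown | 2
Mia Wilson | 2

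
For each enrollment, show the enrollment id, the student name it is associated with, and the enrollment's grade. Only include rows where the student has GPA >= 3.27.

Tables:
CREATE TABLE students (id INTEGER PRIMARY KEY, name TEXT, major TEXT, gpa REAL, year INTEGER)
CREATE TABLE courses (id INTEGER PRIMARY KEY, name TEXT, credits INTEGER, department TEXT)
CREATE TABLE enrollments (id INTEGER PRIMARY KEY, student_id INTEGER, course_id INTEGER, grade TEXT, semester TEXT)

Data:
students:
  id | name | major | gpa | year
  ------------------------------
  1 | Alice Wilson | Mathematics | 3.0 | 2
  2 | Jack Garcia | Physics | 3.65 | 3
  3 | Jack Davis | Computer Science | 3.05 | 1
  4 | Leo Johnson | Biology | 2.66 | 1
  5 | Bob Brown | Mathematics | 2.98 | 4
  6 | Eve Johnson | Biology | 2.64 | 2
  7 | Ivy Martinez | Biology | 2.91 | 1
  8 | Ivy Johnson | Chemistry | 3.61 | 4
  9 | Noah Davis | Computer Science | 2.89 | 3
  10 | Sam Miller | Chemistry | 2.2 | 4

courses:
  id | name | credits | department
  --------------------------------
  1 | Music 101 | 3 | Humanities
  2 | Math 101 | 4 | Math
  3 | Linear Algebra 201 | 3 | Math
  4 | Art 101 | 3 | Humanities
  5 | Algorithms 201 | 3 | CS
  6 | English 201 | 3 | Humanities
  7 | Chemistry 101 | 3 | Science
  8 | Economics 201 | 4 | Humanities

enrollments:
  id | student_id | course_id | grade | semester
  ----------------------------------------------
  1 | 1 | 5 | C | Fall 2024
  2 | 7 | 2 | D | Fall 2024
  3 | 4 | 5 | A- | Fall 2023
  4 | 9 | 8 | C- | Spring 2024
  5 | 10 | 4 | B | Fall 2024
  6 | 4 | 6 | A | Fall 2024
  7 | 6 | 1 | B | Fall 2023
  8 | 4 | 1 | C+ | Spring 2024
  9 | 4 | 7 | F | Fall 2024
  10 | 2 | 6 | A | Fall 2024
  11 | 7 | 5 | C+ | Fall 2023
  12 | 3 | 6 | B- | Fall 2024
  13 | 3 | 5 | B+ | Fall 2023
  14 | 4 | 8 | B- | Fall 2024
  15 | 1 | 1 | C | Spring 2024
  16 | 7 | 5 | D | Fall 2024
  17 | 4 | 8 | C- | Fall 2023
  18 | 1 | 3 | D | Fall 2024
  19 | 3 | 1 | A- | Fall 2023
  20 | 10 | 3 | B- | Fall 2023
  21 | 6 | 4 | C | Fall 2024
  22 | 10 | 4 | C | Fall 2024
SELECT c.id, p.name AS student, c.grade FROM enrollments c JOIN students p ON c.student_id = p.id WHERE p.gpa >= 3.27

Execution result:
id | student | grade
10 | Jack Garcia | A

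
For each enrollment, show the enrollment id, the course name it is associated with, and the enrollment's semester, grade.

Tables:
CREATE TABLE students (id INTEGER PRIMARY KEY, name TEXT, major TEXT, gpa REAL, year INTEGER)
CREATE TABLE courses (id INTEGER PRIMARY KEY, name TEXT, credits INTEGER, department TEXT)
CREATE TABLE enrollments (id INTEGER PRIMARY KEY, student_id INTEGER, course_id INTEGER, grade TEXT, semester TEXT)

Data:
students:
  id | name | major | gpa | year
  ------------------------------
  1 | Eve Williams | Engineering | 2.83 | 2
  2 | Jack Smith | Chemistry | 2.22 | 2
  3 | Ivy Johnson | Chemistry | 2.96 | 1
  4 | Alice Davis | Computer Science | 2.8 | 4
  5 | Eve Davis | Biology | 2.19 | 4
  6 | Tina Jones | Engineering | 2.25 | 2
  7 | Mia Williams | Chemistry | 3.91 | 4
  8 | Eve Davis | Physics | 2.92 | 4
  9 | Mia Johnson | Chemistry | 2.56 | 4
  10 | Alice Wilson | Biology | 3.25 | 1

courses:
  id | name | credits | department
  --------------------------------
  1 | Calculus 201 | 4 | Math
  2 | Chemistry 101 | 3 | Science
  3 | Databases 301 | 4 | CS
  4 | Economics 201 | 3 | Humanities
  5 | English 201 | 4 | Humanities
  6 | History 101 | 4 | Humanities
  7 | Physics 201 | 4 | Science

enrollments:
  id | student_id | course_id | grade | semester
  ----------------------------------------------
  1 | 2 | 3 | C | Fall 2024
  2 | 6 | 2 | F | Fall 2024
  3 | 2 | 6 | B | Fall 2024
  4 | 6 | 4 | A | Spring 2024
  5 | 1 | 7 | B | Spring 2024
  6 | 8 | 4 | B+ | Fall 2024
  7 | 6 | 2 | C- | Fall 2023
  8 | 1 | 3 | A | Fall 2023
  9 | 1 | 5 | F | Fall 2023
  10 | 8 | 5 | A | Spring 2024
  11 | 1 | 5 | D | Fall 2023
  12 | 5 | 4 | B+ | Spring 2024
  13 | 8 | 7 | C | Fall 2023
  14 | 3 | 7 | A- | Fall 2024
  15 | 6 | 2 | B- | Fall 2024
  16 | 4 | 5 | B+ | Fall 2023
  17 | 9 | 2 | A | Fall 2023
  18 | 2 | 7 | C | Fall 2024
SELECT c.id, p.name AS course, c.semester, c.grade FROM enrollments c JOIN courses p ON c.course_id = p.id

Execution result:
id | course | semester | grade
1 | Databases 301 | Fall 2024 | C
2 | Chemistry 101 | Fall 2024 | F
3 | History 101 | Fall 2024 | B
4 | Economics 201 | Spring 2024 | A
5 | Physics 201 | Spring 2024 | B
6 | Economics 201 | Fall 2024 | B+
7 | Chemistry 101 | Fall 2023 | C-
8 | Databases 301 | Fall 2023 | A
9 | English 201 | Fall 2023 | F
10 | English 201 | Spring 2024 | A
11 | English 201 | Fall 2023 | D
12 | Economics 201 | Spring 2024 | B+
13 | Physics 201 | Fall 2023 | C
14 | Physics 201 | Fall 2024 | A-
15 | Chemistry 101 | Fall 2024 | B-
16 | English 201 | Fall 2023 | B+
17 | Chemistry 101 | Fall 2023 | A
18 | Physics 201 | Fall 2024 | C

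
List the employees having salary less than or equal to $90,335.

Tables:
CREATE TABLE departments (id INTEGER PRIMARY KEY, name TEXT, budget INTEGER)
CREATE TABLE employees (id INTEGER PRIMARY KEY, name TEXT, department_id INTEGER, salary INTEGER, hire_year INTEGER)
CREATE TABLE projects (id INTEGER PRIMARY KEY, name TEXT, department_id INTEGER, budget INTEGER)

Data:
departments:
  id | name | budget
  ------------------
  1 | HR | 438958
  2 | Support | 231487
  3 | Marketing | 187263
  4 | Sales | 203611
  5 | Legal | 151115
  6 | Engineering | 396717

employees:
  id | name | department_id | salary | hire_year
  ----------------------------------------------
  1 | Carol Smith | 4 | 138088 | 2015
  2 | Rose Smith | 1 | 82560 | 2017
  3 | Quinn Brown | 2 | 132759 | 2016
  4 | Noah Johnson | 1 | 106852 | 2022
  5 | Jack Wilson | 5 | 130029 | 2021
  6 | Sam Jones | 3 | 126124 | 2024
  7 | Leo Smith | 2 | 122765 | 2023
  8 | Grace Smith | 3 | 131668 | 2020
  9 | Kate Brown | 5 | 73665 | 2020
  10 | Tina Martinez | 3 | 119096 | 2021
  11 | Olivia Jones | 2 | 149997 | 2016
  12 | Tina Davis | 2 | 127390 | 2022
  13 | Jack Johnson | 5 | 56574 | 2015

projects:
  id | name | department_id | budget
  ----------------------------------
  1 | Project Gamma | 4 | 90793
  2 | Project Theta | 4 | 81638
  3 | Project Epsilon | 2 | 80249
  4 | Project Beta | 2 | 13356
SELECT name, salary FROM employees WHERE salary <= 90335

Execution result:
name | salary
Rose Smith | 82560
Kate Brown | 73665
Jack Johnson | 56574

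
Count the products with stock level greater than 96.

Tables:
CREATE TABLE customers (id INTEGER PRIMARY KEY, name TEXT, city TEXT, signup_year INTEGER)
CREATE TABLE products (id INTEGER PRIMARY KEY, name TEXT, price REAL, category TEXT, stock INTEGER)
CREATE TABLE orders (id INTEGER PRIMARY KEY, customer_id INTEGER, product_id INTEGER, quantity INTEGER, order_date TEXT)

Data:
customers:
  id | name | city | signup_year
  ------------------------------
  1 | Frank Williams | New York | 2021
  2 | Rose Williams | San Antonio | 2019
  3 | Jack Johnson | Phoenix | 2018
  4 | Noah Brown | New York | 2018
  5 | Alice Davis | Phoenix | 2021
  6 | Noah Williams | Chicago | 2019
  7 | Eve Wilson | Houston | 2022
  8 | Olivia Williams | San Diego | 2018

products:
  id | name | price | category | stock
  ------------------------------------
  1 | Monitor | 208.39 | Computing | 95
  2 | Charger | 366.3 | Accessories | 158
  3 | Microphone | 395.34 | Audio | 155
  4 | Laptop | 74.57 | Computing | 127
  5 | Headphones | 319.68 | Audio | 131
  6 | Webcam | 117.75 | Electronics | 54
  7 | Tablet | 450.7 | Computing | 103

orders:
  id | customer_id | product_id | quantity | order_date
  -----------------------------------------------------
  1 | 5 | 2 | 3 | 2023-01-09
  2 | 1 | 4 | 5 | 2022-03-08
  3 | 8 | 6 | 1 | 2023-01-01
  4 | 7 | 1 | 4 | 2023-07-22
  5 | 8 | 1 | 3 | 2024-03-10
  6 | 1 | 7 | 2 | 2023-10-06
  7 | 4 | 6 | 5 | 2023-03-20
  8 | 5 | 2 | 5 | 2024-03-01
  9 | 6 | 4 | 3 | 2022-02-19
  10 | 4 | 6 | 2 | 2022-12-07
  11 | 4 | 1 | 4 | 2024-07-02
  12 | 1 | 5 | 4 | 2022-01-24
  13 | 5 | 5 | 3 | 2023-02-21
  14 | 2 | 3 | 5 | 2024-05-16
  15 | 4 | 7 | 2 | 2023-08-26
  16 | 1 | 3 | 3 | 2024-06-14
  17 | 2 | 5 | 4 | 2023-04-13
SELECT COUNT(*) FROM products WHERE stock > 96

Execution result:
5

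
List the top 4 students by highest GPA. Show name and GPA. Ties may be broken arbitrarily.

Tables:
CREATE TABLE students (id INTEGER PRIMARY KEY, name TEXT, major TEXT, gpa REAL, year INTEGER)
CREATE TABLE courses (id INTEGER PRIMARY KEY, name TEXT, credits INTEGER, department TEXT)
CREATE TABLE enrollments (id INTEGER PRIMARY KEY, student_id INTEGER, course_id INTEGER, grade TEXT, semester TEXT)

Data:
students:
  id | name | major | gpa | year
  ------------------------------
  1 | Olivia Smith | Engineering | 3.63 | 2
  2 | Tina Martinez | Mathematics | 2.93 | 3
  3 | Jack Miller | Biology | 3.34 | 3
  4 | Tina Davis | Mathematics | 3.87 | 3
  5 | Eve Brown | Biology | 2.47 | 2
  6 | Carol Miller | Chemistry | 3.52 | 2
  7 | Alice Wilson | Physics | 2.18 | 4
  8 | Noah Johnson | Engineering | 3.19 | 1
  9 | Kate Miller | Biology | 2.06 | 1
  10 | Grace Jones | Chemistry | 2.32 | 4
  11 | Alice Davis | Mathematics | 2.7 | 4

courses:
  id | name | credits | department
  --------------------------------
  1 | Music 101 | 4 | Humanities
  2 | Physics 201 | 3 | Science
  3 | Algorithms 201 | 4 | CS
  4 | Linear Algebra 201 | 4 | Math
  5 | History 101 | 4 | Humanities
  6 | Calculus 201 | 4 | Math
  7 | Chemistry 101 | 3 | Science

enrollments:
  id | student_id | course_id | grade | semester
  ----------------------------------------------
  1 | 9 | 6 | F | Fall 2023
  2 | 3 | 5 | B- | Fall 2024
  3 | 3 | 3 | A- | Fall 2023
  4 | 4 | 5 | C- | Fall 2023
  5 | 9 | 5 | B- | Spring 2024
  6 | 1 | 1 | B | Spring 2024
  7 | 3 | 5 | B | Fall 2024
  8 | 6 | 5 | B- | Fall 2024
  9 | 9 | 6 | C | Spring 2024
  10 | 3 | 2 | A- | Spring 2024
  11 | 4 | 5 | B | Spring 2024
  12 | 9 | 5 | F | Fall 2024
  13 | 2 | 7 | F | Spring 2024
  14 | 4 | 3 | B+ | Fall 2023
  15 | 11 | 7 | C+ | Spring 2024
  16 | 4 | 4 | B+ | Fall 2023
SELECT name, gpa FROM students ORDER BY gpa DESC LIMIT 4

Execution result:
name | gpa
Tina Davis | 3.87
Olivia Smith | 3.63
Carol Miller | 3.52
Jack Miller | 3.34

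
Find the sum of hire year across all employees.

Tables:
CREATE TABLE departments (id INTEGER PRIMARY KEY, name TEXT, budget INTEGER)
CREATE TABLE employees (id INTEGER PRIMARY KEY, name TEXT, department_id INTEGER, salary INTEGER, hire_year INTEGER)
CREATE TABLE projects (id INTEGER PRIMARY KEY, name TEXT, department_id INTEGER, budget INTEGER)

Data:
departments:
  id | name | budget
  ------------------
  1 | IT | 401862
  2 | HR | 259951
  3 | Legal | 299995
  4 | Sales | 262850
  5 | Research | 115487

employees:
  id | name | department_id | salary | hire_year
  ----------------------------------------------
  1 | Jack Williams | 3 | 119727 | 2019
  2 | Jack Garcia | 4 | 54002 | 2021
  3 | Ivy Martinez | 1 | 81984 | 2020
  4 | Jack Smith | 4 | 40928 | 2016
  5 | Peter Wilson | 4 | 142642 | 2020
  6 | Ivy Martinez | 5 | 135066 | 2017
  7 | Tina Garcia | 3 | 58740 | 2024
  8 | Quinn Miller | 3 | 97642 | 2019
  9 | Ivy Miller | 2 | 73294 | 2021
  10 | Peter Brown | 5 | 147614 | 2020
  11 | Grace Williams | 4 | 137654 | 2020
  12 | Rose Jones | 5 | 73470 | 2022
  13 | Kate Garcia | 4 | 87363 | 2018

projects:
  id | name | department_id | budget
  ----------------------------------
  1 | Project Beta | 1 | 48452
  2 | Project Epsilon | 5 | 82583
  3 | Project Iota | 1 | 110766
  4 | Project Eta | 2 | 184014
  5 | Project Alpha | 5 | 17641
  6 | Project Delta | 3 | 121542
SELECT SUM(hire_year) FROM employees

Execution result:
26257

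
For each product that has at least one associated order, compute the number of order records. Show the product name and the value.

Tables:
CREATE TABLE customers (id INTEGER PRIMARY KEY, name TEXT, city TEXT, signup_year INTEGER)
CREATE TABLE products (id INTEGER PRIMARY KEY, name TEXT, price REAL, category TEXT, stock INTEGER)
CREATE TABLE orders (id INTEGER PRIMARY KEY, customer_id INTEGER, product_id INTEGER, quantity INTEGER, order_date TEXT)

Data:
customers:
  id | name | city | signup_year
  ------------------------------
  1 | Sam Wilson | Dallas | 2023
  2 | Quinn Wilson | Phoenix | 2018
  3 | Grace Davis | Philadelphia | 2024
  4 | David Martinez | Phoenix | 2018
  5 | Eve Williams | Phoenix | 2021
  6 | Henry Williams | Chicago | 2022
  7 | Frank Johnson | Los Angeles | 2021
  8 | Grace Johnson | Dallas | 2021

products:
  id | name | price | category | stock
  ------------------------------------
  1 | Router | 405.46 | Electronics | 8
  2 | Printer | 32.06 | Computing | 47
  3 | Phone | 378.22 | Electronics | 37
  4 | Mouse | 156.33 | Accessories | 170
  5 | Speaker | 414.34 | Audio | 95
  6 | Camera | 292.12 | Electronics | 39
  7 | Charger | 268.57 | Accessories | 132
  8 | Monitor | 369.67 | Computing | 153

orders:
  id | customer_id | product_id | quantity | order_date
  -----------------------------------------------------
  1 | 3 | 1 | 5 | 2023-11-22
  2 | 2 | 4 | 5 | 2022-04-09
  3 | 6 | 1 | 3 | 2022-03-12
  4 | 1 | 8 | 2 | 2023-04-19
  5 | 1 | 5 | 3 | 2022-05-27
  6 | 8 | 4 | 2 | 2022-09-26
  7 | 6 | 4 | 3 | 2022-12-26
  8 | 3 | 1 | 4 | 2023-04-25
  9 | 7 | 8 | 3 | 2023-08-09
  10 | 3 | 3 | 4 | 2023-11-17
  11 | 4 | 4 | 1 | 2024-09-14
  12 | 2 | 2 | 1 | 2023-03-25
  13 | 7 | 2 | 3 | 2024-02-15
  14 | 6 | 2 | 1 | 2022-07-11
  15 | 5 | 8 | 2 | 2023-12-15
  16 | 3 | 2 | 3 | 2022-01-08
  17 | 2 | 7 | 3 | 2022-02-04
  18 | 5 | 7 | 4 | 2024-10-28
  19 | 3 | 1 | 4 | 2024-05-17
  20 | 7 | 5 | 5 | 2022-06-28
SELECT p.name, COUNT(*) AS n FROM orders c JOIN products p ON c.product_id = p.id GROUP BY p.id, p.name

Execution result:
name | n
Router | 4
Printer | 4
Phone | 1
Mouse | 4
Speaker | 2
Charger | 2
Monitor | 3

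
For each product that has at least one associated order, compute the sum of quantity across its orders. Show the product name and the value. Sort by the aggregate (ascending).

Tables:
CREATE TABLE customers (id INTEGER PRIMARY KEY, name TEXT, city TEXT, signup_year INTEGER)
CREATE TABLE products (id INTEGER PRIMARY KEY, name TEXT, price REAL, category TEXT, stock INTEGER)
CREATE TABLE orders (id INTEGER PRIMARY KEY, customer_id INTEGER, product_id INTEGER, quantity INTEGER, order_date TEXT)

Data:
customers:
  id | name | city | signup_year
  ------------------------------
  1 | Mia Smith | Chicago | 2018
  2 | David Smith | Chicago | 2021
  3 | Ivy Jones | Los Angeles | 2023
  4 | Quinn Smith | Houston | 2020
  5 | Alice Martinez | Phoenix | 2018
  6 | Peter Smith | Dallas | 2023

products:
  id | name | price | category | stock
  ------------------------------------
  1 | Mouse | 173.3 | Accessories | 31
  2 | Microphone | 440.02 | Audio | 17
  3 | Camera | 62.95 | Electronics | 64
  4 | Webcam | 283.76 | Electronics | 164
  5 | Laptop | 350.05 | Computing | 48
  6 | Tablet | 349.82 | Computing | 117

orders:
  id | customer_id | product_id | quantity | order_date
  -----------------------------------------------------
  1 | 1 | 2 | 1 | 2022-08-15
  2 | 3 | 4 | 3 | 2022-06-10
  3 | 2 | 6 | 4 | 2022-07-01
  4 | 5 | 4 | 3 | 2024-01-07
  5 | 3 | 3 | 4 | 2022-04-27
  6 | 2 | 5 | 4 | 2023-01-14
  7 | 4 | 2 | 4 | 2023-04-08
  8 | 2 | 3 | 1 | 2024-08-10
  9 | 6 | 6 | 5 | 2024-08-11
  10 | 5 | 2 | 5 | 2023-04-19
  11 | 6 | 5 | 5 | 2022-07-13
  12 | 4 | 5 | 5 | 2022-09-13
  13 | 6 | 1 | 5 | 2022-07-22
SELECT p.name, SUM(c.quantity) AS sum_quantity FROM orders c JOIN products p ON c.product_id = p.id GROUP BY p.id, p.name ORDER BY sum_quantity ASC

Execution result:
name | sum_quantity
Mouse | 5
Camera | 5
Webcam | 6
Tablet | 9
Microphone | 10
Laptop | 14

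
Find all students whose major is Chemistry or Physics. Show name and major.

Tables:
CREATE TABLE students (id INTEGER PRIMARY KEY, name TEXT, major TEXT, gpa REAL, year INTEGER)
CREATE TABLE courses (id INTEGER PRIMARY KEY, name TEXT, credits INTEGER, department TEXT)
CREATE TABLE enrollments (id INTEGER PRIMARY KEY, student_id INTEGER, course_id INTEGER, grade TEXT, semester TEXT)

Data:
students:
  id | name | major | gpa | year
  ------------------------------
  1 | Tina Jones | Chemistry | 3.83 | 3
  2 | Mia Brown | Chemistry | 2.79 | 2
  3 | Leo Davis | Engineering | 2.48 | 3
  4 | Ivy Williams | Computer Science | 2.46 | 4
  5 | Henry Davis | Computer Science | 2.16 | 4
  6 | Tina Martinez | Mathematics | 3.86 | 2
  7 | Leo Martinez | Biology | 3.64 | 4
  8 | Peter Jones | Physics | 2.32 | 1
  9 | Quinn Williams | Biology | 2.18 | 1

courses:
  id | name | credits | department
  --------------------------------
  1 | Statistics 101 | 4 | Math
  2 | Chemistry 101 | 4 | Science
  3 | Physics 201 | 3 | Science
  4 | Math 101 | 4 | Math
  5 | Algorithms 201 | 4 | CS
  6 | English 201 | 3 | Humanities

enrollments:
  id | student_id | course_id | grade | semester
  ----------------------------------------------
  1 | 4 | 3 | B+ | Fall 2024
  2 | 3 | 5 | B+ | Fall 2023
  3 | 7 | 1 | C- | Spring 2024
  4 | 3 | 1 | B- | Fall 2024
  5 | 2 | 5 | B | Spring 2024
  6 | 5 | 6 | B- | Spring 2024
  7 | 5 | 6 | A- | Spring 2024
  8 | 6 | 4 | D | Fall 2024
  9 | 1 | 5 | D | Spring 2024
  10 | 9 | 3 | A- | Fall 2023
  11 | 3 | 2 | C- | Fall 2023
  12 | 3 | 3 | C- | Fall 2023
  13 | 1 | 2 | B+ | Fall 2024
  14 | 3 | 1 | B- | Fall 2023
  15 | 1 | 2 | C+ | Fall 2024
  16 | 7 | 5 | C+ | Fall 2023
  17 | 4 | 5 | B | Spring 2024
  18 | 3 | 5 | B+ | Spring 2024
SELECT name, major FROM students WHERE major IN ('Chemistry', 'Physics')

Execution result:
name | major
Tina Jones | Chemistry
Mia Brown | Chemistry
Peter Jones | Physics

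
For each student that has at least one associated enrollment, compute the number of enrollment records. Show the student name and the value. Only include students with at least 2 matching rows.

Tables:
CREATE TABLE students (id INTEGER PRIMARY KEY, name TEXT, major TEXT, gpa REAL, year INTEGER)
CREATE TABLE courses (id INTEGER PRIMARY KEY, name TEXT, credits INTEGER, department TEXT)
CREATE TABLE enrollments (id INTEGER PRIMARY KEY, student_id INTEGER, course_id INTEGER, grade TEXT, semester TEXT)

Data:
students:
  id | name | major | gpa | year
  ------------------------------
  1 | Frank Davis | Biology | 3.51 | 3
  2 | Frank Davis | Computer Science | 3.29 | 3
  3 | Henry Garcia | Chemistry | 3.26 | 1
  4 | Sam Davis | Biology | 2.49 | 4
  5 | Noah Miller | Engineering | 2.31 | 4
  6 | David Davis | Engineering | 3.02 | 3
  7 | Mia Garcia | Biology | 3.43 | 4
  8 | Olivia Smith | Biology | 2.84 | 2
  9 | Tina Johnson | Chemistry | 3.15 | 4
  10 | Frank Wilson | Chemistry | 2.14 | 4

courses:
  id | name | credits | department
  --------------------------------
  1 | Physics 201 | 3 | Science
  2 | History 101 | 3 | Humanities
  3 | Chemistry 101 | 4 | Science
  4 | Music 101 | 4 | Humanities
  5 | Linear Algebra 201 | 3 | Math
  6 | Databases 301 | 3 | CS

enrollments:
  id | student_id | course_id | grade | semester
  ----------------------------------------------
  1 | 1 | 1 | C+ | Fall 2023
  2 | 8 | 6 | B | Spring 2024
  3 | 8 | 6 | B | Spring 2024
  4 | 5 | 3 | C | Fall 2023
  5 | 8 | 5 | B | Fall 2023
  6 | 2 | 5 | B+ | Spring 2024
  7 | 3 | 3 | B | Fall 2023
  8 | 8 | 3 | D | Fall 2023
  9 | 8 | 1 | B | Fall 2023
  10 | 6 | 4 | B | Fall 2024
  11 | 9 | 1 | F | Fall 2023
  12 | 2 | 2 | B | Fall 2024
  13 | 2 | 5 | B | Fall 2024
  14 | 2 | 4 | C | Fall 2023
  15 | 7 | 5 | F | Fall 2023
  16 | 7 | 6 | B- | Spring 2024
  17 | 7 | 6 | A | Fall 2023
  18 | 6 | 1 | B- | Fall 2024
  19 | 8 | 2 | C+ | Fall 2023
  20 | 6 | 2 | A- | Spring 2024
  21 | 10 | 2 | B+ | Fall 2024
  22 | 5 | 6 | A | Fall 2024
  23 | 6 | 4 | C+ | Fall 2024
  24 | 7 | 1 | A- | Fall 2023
SELECT p.name, COUNT(*) AS n FROM enrollments c JOIN students p ON c.student_id = p.id GROUP BY p.id, p.name HAVING COUNT(*) >= 2

Execution result:
name | n
Frank Davis | 4
Noah Miller | 2
David Davis | 4
Mia Garcia | 4
Olivia Smith | 6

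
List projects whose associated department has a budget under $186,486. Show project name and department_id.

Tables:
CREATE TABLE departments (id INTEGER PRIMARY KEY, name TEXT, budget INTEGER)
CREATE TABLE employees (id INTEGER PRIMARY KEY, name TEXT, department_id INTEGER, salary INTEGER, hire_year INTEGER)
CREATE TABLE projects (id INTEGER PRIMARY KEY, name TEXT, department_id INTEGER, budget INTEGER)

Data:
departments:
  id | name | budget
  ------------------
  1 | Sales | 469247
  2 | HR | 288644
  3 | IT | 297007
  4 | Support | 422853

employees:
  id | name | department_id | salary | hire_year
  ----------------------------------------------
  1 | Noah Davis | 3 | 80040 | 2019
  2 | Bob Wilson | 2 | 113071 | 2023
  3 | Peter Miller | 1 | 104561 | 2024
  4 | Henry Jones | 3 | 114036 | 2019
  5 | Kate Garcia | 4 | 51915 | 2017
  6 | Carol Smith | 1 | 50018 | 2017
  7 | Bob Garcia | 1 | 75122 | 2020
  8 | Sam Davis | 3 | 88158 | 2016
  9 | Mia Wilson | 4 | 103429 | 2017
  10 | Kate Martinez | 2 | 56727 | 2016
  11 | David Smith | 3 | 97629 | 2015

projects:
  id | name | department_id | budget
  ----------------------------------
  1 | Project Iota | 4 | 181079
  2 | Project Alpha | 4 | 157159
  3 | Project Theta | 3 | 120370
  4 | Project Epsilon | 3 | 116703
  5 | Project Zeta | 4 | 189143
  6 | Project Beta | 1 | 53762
SELECT name, department_id FROM projects WHERE department_id IN (SELECT id FROM departments WHERE budget < 186486)

Execution result:
(no rows)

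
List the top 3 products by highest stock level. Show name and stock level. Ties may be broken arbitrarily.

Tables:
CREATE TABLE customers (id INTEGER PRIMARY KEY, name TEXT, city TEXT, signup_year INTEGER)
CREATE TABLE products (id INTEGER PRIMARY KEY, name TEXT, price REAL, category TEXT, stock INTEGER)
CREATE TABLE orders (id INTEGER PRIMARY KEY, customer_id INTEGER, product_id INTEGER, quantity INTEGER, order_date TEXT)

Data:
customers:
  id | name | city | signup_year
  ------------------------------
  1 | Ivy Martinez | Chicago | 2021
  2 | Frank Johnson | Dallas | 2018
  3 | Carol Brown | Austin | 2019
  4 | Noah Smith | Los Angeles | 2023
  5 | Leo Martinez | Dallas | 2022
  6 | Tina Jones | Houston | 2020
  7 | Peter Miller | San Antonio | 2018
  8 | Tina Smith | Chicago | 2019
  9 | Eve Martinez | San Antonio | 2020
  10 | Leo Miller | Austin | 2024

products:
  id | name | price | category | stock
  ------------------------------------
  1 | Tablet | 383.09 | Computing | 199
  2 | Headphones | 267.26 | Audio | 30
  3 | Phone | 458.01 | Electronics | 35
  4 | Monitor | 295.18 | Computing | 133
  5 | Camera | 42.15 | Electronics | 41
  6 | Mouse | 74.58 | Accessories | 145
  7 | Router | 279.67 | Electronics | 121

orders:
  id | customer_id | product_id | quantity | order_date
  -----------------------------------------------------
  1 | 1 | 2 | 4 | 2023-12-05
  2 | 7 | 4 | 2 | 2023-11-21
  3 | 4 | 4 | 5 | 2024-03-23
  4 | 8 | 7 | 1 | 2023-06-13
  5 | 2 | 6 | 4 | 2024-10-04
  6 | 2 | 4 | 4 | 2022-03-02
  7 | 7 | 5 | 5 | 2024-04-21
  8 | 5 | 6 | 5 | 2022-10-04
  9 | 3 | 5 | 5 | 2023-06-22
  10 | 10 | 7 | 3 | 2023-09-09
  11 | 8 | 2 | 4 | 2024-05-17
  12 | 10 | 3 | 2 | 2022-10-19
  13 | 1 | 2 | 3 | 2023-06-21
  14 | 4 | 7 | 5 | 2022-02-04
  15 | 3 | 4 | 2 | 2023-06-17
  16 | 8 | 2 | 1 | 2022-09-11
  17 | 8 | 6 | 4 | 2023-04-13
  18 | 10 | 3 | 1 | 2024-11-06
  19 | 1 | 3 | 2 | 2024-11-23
SELECT name, stock FROM products ORDER BY stock DESC LIMIT 3

Execution result:
name | stock
Tablet | 199
Mouse | 145
Monitor | 133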